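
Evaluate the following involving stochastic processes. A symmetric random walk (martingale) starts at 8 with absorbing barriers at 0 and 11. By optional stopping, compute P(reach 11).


By optional stopping theorem: E(M at tau) = M(0) = 8
P(hit 11)*11 + P(hit 0)*0 = 8
P(hit 11) = (8 - 0)/(11 - 0) = 8/11 = 0.7273

0.7273


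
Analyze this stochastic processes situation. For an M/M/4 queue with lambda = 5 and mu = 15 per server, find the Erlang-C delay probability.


a = lambda/mu = 0.3333
rho = a/c = 0.0833
Erlang-C formula applied:
C(c,a) = 4.0209e-04

4.0209e-04


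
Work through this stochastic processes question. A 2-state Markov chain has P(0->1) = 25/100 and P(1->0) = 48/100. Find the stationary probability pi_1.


Stationary distribution: pi_0 = p10/(p01+p10), pi_1 = p01/(p01+p10)
p01 = 0.2500, p10 = 0.4800
pi_1 = 0.3425

0.3425


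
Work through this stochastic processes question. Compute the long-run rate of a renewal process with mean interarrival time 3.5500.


Long-run renewal rate = 1/E(X)
= 1/3.5500
= 0.2817

0.2817


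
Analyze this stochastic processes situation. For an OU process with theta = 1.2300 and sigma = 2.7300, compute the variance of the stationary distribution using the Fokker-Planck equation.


Stationary variance = sigma^2 / (2*theta)
= 2.7300^2 / (2*1.2300)
= 7.4529 / 2.4600
= 3.0296

3.0296


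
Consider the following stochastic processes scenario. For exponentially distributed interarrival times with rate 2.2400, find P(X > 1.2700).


P(X > t) = exp(-lambda * t)
= exp(-2.2400 * 1.2700)
= exp(-2.8448) = 0.0581

0.0581


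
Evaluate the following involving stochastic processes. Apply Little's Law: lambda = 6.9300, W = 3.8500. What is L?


Little's Law: L = lambda * W
= 6.9300 * 3.8500
= 26.6805

26.6805


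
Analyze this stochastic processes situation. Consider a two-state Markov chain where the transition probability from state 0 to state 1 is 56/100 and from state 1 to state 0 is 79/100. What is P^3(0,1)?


Computing P^3 by matrix multiplication.
P = [[0.4400, 0.5600], [0.7900, 0.2100]]
After raising P to the power 3:
P^3(0,1) = 0.4326

0.4326


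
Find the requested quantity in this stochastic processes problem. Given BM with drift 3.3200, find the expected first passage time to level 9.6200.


Expected first passage time = a/mu
= 9.6200/3.3200
= 2.8976

2.8976


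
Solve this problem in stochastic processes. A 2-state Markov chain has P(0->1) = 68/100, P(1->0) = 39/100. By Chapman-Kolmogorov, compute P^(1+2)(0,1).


P^3 = P^1 * P^2
Computing via matrix multiplication of the transition matrix.
Entry (0,1) of P^3 = 0.6357

0.6357


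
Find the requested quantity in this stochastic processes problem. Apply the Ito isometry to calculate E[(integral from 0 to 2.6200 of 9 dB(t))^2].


By Ito isometry: E[(int f dB)^2] = int f^2 dt
= 9^2 * 2.6200
= 81 * 2.6200 = 212.2200

212.2200


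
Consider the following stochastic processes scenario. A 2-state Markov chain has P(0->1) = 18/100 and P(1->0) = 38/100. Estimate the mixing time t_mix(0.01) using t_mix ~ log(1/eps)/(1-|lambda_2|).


lambda_2 = |1 - p01 - p10| = |1 - 0.1800 - 0.3800| = 0.4400
t_mix ~ log(1/eps)/(1 - |lambda_2|)
= log(100)/(1 - 0.4400) = 4.6052/0.5600
= 8.2235

8.2235


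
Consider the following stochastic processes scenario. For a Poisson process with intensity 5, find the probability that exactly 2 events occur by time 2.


P(N(t)=k) = (lambda*t)^k * exp(-lambda*t) / k!
lambda*t = 10
= 10^2 * exp(-10) / 2!
= 100 * 4.5400e-05 / 2
= 0.0023

0.0023


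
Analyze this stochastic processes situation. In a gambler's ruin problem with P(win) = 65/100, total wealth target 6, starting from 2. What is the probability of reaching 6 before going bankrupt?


Gambler's ruin formula:
r = q/p = 0.3500/0.6500 = 0.5385
P(win) = (1 - r^i)/(1 - r^N)
= (1 - 0.5385^2)/(1 - 0.5385^6)
= 0.7278

0.7278


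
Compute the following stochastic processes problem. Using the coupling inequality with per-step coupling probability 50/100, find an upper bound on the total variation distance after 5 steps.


TV distance bound <= (1-delta)^n
= (1 - 0.5000)^5
= 0.5000^5
= 0.0312

0.0312


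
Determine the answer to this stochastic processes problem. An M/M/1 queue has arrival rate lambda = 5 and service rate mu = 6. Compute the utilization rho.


rho = lambda/mu
= 5/6
= 0.8333

0.8333


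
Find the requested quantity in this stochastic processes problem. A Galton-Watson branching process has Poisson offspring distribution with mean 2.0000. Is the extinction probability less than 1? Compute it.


Since mu = 2.0000 > 1, extinction prob q < 1.
Solve s = exp(mu*(s-1)) iteratively.
q = 0.2032

0.2032


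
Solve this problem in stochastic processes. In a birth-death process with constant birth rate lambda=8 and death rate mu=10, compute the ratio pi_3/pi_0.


For birth-death process, pi_n/pi_0 = (lambda/mu)^n
= (8/10)^3
= 0.5120

0.5120


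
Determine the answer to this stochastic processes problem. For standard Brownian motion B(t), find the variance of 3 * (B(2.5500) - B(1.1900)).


Var(alpha*(B(t)-B(s))) = alpha^2 * (t-s)
= 3^2 * (2.5500 - 1.1900)
= 9 * 1.3600
= 12.2400

12.2400


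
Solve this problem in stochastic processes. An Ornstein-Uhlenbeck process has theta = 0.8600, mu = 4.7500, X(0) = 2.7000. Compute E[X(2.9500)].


E[X(t)] = mu + (X(0) - mu)*exp(-theta*t)
= 4.7500 + (2.7000 - 4.7500)*exp(-0.8600*2.9500)
= 4.7500 + -2.0500 * 0.0791
= 4.5878

4.5878


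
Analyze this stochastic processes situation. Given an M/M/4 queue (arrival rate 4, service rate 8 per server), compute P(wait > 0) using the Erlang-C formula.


a = lambda/mu = 0.5000
rho = a/c = 0.1250
Erlang-C formula applied:
C(c,a) = 0.0018

0.0018


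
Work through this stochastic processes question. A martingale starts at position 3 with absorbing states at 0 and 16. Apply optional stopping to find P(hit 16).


By optional stopping theorem: E(M at tau) = M(0) = 3
P(hit 16)*16 + P(hit 0)*0 = 3
P(hit 16) = (3 - 0)/(16 - 0) = 3/16 = 0.1875

0.1875


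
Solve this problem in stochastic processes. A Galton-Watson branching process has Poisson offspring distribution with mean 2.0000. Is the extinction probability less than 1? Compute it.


Since mu = 2.0000 > 1, extinction prob q < 1.
Solve s = exp(mu*(s-1)) iteratively.
q = 0.2032

0.2032


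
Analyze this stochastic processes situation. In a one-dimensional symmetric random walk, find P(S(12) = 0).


P(S(12) = 0) = C(12,6) / 4^6
= 924 / 4096
= 0.2256

0.2256


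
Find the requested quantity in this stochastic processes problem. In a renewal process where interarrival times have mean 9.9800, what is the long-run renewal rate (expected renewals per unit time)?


Long-run renewal rate = 1/E(X)
= 1/9.9800
= 0.1002

0.1002


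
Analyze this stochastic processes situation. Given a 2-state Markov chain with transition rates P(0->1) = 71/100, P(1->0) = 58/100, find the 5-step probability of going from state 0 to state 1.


Computing P^5 by matrix multiplication.
P = [[0.2900, 0.7100], [0.5800, 0.4200]]
After raising P to the power 5:
P^5(0,1) = 0.5515

0.5515


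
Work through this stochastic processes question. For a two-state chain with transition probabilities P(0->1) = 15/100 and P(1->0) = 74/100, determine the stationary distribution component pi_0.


Stationary distribution: pi_0 = p10/(p01+p10), pi_1 = p01/(p01+p10)
p01 = 0.1500, p10 = 0.7400
pi_0 = 0.8315

0.8315


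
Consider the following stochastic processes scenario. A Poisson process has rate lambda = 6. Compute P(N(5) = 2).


P(N(t)=k) = (lambda*t)^k * exp(-lambda*t) / k!
lambda*t = 30
= 30^2 * exp(-30) / 2!
= 900 * 9.3576e-14 / 2
= 4.2109e-11

4.2109e-11


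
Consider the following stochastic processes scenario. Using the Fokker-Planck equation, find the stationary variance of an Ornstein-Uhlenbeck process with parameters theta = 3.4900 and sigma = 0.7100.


Stationary variance = sigma^2 / (2*theta)
= 0.7100^2 / (2*3.4900)
= 0.5041 / 6.9800
= 0.0722

0.0722


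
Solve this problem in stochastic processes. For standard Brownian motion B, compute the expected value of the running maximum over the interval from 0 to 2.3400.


E(max B(s)) = sqrt(2t/pi)
= sqrt(2*2.3400/pi)
= sqrt(1.4897)
= 1.2205

1.2205


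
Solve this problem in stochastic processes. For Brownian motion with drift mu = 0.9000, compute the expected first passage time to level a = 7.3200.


Expected first passage time = a/mu
= 7.3200/0.9000
= 8.1333

8.1333


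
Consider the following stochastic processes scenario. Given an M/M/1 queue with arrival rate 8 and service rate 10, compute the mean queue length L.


rho = 8/10 = 0.8000
L = rho/(1-rho)
= 0.8000/0.2000
= 4.0000

4.0000


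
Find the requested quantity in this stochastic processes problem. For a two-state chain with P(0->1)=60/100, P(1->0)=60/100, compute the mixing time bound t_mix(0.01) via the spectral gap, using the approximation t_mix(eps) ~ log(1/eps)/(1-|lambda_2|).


lambda_2 = |1 - p01 - p10| = |1 - 0.6000 - 0.6000| = 0.2000
t_mix ~ log(1/eps)/(1 - |lambda_2|)
= log(100)/(1 - 0.2000) = 4.6052/0.8000
= 5.7565

5.7565


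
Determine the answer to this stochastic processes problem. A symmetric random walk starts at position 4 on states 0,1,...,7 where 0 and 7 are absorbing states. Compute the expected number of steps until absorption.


For symmetric RW on 0,...,N with absorbing barriers, E(i) = i*(N-i)
E(4) = 4 * 3 = 12

12


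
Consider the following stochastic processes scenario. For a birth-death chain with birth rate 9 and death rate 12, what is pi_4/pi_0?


For birth-death process, pi_n/pi_0 = (lambda/mu)^n
= (9/12)^4
= 0.3164

0.3164


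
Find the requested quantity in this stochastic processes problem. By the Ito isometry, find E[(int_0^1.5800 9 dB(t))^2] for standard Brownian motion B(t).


By Ito isometry: E[(int f dB)^2] = int f^2 dt
= 9^2 * 1.5800
= 81 * 1.5800 = 127.9800

127.9800


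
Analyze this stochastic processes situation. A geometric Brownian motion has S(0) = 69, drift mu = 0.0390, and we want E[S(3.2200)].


E[S(t)] = S(0) * exp(mu * t)
= 69 * exp(0.0390 * 3.2200)
= 69 * 1.1338
= 78.2326

78.2326


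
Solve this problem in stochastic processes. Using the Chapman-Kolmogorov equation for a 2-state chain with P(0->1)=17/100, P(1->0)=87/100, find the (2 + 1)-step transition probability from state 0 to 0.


P^3 = P^2 * P^1
Computing via matrix multiplication of the transition matrix.
Entry (0,0) of P^3 = 0.8365

0.8365


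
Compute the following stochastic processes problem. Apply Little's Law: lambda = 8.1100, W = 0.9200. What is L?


Little's Law: L = lambda * W
= 8.1100 * 0.9200
= 7.4612

7.4612


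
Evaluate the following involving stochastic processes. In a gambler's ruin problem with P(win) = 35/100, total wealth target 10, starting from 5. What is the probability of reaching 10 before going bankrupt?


Gambler's ruin formula:
r = q/p = 0.6500/0.3500 = 1.8571
P(win) = (1 - r^i)/(1 - r^N)
= (1 - 1.8571^5)/(1 - 1.8571^10)
= 0.0433

0.0433


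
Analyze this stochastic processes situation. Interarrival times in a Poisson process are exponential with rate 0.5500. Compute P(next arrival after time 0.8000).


P(X > t) = exp(-lambda * t)
= exp(-0.5500 * 0.8000)
= exp(-0.4400) = 0.6440

0.6440


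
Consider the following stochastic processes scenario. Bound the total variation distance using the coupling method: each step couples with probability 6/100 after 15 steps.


TV distance bound <= (1-delta)^n
= (1 - 0.0600)^15
= 0.9400^15
= 0.3953

0.3953


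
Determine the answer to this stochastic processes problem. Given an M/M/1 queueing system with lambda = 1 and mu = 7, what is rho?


rho = lambda/mu
= 1/7
= 0.1429

0.1429


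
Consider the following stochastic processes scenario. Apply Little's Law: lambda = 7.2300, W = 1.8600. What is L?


Little's Law: L = lambda * W
= 7.2300 * 1.8600
= 13.4478

13.4478


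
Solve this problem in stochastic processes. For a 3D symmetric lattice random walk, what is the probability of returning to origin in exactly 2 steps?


P(return in 2 steps) = P(reverse first step) = 1/(2d)
= 1/6
= 0.1667

0.1667


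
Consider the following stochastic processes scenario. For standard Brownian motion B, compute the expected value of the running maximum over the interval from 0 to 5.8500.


E(max B(s)) = sqrt(2t/pi)
= sqrt(2*5.8500/pi)
= sqrt(3.7242)
= 1.9298

1.9298


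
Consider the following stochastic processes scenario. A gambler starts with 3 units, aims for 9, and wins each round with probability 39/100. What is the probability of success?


Gambler's ruin formula:
r = q/p = 0.6100/0.3900 = 1.5641
P(win) = (1 - r^i)/(1 - r^N)
= (1 - 1.5641^3)/(1 - 1.5641^9)
= 0.0514

0.0514


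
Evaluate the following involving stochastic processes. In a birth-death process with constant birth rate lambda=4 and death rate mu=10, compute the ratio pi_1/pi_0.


For birth-death process, pi_n/pi_0 = (lambda/mu)^n
= (4/10)^1
= 0.4000

0.4000


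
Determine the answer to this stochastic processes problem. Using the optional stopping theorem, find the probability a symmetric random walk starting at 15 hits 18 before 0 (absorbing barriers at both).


By optional stopping theorem: E(M at tau) = M(0) = 15
P(hit 18)*18 + P(hit 0)*0 = 15
P(hit 18) = (15 - 0)/(18 - 0) = 5/6 = 0.8333

0.8333


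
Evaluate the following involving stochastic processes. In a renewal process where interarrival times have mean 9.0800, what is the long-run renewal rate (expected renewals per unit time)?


Long-run renewal rate = 1/E(X)
= 1/9.0800
= 0.1101

0.1101


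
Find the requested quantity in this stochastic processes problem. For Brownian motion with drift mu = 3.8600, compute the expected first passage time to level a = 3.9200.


Expected first passage time = a/mu
= 3.9200/3.8600
= 1.0155

1.0155


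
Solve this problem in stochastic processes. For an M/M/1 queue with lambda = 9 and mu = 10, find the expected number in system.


rho = 9/10 = 0.9000
L = rho/(1-rho)
= 0.9000/0.1000
= 9.0000

9.0000


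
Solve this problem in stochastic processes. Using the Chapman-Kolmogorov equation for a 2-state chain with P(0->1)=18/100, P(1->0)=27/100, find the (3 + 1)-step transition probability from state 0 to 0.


P^4 = P^3 * P^1
Computing via matrix multiplication of the transition matrix.
Entry (0,0) of P^4 = 0.6366

0.6366


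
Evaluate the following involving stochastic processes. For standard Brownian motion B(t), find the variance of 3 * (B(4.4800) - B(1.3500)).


Var(alpha*(B(t)-B(s))) = alpha^2 * (t-s)
= 3^2 * (4.4800 - 1.3500)
= 9 * 3.1300
= 28.1700

28.1700


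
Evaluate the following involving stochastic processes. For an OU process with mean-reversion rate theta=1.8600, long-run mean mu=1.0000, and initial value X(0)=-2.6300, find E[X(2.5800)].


E[X(t)] = mu + (X(0) - mu)*exp(-theta*t)
= 1.0000 + (-2.6300 - 1.0000)*exp(-1.8600*2.5800)
= 1.0000 + -3.6300 * 0.0082
= 0.9701

0.9701


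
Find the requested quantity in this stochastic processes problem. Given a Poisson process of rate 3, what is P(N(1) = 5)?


P(N(t)=k) = (lambda*t)^k * exp(-lambda*t) / k!
lambda*t = 3
= 3^5 * exp(-3) / 5!
= 243 * 0.0498 / 120
= 0.1008

0.1008


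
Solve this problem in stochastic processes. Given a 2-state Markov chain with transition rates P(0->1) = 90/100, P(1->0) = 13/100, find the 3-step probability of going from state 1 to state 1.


Computing P^3 by matrix multiplication.
P = [[0.1000, 0.9000], [0.1300, 0.8700]]
After raising P to the power 3:
P^3(1,1) = 0.8738

0.8738


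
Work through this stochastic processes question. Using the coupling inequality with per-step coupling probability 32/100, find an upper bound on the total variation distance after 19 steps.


TV distance bound <= (1-delta)^n
= (1 - 0.3200)^19
= 0.6800^19
= 6.5716e-04

6.5716e-04


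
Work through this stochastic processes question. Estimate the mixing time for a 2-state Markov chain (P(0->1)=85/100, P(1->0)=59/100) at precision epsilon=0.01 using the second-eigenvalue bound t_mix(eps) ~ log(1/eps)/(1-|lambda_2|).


lambda_2 = |1 - p01 - p10| = |1 - 0.8500 - 0.5900| = 0.4400
t_mix ~ log(1/eps)/(1 - |lambda_2|)
= log(100)/(1 - 0.4400) = 4.6052/0.5600
= 8.2235

8.2235


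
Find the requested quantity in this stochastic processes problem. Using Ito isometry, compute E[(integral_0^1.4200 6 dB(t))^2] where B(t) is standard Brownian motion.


By Ito isometry: E[(int f dB)^2] = int f^2 dt
= 6^2 * 1.4200
= 36 * 1.4200 = 51.1200

51.1200


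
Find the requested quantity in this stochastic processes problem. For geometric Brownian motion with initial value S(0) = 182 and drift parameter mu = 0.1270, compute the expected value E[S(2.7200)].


E[S(t)] = S(0) * exp(mu * t)
= 182 * exp(0.1270 * 2.7200)
= 182 * 1.4126
= 257.0953

257.0953


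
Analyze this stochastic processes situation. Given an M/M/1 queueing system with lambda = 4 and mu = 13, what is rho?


rho = lambda/mu
= 4/13
= 0.3077

0.3077


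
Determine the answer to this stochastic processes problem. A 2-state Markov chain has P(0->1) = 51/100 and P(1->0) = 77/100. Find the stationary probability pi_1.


Stationary distribution: pi_0 = p10/(p01+p10), pi_1 = p01/(p01+p10)
p01 = 0.5100, p10 = 0.7700
pi_1 = 0.3984

0.3984


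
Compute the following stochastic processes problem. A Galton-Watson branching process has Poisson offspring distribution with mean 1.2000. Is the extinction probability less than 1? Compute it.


Since mu = 1.2000 > 1, extinction prob q < 1.
Solve s = exp(mu*(s-1)) iteratively.
q = 0.6863

0.6863


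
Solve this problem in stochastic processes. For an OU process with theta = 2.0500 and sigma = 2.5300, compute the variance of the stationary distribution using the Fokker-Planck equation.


Stationary variance = sigma^2 / (2*theta)
= 2.5300^2 / (2*2.0500)
= 6.4009 / 4.1000
= 1.5612

1.5612


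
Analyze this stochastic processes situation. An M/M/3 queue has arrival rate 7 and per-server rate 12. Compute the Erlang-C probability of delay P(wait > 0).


a = lambda/mu = 0.5833
rho = a/c = 0.1944
Erlang-C formula applied:
C(c,a) = 0.0229

0.0229


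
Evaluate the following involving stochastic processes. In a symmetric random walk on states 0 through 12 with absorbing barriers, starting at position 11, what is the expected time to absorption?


For symmetric RW on 0,...,N with absorbing barriers, E(i) = i*(N-i)
E(11) = 11 * 1 = 11

11


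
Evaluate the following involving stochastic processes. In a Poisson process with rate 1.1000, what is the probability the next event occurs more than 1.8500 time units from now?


P(X > t) = exp(-lambda * t)
= exp(-1.1000 * 1.8500)
= exp(-2.0350) = 0.1307

0.1307


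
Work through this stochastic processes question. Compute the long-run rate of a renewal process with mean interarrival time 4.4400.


Long-run renewal rate = 1/E(X)
= 1/4.4400
= 0.2252

0.2252


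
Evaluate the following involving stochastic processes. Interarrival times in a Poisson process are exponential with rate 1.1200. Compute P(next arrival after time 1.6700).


P(X > t) = exp(-lambda * t)
= exp(-1.1200 * 1.6700)
= exp(-1.8704) = 0.1541

0.1541


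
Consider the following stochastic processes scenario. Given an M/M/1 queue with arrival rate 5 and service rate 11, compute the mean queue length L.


rho = 5/11 = 0.4545
L = rho/(1-rho)
= 0.4545/0.5455
= 0.8333

0.8333


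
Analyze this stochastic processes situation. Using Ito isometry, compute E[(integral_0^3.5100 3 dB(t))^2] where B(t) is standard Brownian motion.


By Ito isometry: E[(int f dB)^2] = int f^2 dt
= 3^2 * 3.5100
= 9 * 3.5100 = 31.5900

31.5900


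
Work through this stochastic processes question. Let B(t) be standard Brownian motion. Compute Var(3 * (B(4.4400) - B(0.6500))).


Var(alpha*(B(t)-B(s))) = alpha^2 * (t-s)
= 3^2 * (4.4400 - 0.6500)
= 9 * 3.7900
= 34.1100

34.1100


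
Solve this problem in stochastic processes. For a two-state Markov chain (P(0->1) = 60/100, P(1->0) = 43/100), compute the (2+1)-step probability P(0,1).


P^3 = P^2 * P^1
Computing via matrix multiplication of the transition matrix.
Entry (0,1) of P^3 = 0.5825

0.5825


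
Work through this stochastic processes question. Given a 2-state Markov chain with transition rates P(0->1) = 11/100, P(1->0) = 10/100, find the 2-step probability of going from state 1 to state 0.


Computing P^2 by matrix multiplication.
P = [[0.8900, 0.1100], [0.1000, 0.9000]]
After raising P to the power 2:
P^2(1,0) = 0.1790

0.1790


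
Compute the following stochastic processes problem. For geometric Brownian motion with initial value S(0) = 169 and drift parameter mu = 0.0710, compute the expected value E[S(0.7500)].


E[S(t)] = S(0) * exp(mu * t)
= 169 * exp(0.0710 * 0.7500)
= 169 * 1.0547
= 178.2432

178.2432


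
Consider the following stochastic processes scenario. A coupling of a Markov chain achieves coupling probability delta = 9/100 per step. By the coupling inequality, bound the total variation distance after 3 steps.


TV distance bound <= (1-delta)^n
= (1 - 0.0900)^3
= 0.9100^3
= 0.7536

0.7536


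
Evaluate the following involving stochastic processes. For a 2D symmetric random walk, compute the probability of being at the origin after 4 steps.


P = C(4,2)^2 / 4^4
= 6^2 / 256
= 36 / 256
= 0.1406

0.1406


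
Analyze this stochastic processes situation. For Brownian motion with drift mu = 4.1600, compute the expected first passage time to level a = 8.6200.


Expected first passage time = a/mu
= 8.6200/4.1600
= 2.0721

2.0721


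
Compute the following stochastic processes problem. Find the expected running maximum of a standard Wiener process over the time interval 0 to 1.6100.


E(max B(s)) = sqrt(2t/pi)
= sqrt(2*1.6100/pi)
= sqrt(1.0250)
= 1.0124

1.0124


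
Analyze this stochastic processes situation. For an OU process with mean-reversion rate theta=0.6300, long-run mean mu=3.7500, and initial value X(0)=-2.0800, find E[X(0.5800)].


E[X(t)] = mu + (X(0) - mu)*exp(-theta*t)
= 3.7500 + (-2.0800 - 3.7500)*exp(-0.6300*0.5800)
= 3.7500 + -5.8300 * 0.6939
= -0.2955

-0.2955


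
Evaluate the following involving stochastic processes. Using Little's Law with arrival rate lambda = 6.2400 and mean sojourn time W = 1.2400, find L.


Little's Law: L = lambda * W
= 6.2400 * 1.2400
= 7.7376

7.7376


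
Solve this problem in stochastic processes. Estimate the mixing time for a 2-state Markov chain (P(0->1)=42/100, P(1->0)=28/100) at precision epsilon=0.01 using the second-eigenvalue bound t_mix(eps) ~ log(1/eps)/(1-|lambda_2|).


lambda_2 = |1 - p01 - p10| = |1 - 0.4200 - 0.2800| = 0.3000
t_mix ~ log(1/eps)/(1 - |lambda_2|)
= log(100)/(1 - 0.3000) = 4.6052/0.7000
= 6.5788

6.5788


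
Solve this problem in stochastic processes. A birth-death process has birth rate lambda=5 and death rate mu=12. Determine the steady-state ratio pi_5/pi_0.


For birth-death process, pi_n/pi_0 = (lambda/mu)^n
= (5/12)^5
= 0.0126

0.0126


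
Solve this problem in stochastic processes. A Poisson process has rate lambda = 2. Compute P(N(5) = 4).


P(N(t)=k) = (lambda*t)^k * exp(-lambda*t) / k!
lambda*t = 10
= 10^4 * exp(-10) / 4!
= 10000 * 4.5400e-05 / 24
= 0.0189

0.0189


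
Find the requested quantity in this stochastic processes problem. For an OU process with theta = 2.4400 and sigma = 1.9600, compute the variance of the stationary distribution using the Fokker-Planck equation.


Stationary variance = sigma^2 / (2*theta)
= 1.9600^2 / (2*2.4400)
= 3.8416 / 4.8800
= 0.7872

0.7872


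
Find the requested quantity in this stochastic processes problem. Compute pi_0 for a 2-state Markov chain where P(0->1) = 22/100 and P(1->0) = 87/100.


Stationary distribution: pi_0 = p10/(p01+p10), pi_1 = p01/(p01+p10)
p01 = 0.2200, p10 = 0.8700
pi_0 = 0.7982

0.7982


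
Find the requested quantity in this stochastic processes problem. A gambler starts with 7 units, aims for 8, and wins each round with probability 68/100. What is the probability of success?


Gambler's ruin formula:
r = q/p = 0.3200/0.6800 = 0.4706
P(win) = (1 - r^i)/(1 - r^N)
= (1 - 0.4706^7)/(1 - 0.4706^8)
= 0.9973

0.9973


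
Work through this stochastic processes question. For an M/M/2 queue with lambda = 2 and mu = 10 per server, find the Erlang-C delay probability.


a = lambda/mu = 0.2000
rho = a/c = 0.1000
Erlang-C formula applied:
C(c,a) = 0.0182

0.0182


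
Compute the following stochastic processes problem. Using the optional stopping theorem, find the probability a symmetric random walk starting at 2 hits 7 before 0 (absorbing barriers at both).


By optional stopping theorem: E(M at tau) = M(0) = 2
P(hit 7)*7 + P(hit 0)*0 = 2
P(hit 7) = (2 - 0)/(7 - 0) = 2/7 = 0.2857

0.2857


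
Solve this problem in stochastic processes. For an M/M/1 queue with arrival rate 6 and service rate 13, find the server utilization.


rho = lambda/mu
= 6/13
= 0.4615

0.4615


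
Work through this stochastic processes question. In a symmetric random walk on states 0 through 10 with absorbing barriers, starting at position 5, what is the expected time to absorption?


For symmetric RW on 0,...,N with absorbing barriers, E(i) = i*(N-i)
E(5) = 5 * 5 = 25

25


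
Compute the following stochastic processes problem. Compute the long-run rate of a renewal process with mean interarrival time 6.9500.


Long-run renewal rate = 1/E(X)
= 1/6.9500
= 0.1439

0.1439


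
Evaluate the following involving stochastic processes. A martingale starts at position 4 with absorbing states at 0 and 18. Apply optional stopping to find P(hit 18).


By optional stopping theorem: E(M at tau) = M(0) = 4
P(hit 18)*18 + P(hit 0)*0 = 4
P(hit 18) = (4 - 0)/(18 - 0) = 2/9 = 0.2222

0.2222


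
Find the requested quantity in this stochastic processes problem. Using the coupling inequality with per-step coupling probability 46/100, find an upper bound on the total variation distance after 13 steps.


TV distance bound <= (1-delta)^n
= (1 - 0.4600)^13
= 0.5400^13
= 3.3199e-04

3.3199e-04


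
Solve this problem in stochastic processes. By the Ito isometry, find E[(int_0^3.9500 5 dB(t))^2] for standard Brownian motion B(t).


By Ito isometry: E[(int f dB)^2] = int f^2 dt
= 5^2 * 3.9500
= 25 * 3.9500 = 98.7500

98.7500


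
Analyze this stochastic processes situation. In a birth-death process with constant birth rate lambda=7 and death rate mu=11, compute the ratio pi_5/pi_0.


For birth-death process, pi_n/pi_0 = (lambda/mu)^n
= (7/11)^5
= 0.1044

0.1044


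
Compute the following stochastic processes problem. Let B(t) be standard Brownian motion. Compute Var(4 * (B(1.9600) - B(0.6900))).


Var(alpha*(B(t)-B(s))) = alpha^2 * (t-s)
= 4^2 * (1.9600 - 0.6900)
= 16 * 1.2700
= 20.3200

20.3200


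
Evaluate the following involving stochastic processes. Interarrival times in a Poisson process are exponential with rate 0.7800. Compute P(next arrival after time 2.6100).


P(X > t) = exp(-lambda * t)
= exp(-0.7800 * 2.6100)
= exp(-2.0358) = 0.1306

0.1306


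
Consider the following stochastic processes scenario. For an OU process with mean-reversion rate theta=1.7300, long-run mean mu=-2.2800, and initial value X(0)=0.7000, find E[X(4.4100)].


E[X(t)] = mu + (X(0) - mu)*exp(-theta*t)
= -2.2800 + (0.7000 - -2.2800)*exp(-1.7300*4.4100)
= -2.2800 + 2.9800 * 4.8600e-04
= -2.2786

-2.2786


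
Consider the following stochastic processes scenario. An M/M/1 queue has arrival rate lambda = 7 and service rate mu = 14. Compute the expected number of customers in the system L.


rho = 7/14 = 0.5000
L = rho/(1-rho)
= 0.5000/0.5000
= 1.0000

1.0000


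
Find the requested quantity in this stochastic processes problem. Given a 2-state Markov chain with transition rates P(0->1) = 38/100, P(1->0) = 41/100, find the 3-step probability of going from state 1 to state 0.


Computing P^3 by matrix multiplication.
P = [[0.6200, 0.3800], [0.4100, 0.5900]]
After raising P to the power 3:
P^3(1,0) = 0.5142

0.5142


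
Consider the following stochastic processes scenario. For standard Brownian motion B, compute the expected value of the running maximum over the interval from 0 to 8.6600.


E(max B(s)) = sqrt(2t/pi)
= sqrt(2*8.6600/pi)
= sqrt(5.5131)
= 2.3480

2.3480


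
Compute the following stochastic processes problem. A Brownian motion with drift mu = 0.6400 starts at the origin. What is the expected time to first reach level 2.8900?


Expected first passage time = a/mu
= 2.8900/0.6400
= 4.5156

4.5156


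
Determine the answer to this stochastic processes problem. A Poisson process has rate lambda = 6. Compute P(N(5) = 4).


P(N(t)=k) = (lambda*t)^k * exp(-lambda*t) / k!
lambda*t = 30
= 30^4 * exp(-30) / 4!
= 810000 * 9.3576e-14 / 24
= 3.1582e-09

3.1582e-09


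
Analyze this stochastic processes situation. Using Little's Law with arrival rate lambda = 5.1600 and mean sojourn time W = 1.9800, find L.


Little's Law: L = lambda * W
= 5.1600 * 1.9800
= 10.2168

10.2168


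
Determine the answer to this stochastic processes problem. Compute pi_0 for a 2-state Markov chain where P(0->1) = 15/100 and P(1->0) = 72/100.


Stationary distribution: pi_0 = p10/(p01+p10), pi_1 = p01/(p01+p10)
p01 = 0.1500, p10 = 0.7200
pi_0 = 0.8276

0.8276


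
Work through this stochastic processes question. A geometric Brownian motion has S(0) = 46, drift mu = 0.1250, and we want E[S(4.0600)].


E[S(t)] = S(0) * exp(mu * t)
= 46 * exp(0.1250 * 4.0600)
= 46 * 1.6611
= 76.4121

76.4121


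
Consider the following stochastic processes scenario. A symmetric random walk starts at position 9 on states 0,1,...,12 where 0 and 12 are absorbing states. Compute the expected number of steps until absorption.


For symmetric RW on 0,...,N with absorbing barriers, E(i) = i*(N-i)
E(9) = 9 * 3 = 27

27


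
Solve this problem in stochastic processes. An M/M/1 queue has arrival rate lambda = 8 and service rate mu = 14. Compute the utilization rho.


rho = lambda/mu
= 8/14
= 0.5714

0.5714


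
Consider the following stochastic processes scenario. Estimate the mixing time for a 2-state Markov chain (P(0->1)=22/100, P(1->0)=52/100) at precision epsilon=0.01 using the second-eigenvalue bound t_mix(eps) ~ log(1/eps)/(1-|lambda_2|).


lambda_2 = |1 - p01 - p10| = |1 - 0.2200 - 0.5200| = 0.2600
t_mix ~ log(1/eps)/(1 - |lambda_2|)
= log(100)/(1 - 0.2600) = 4.6052/0.7400
= 6.2232

6.2232


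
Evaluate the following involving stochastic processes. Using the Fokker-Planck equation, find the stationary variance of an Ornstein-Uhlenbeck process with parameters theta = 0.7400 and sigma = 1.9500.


Stationary variance = sigma^2 / (2*theta)
= 1.9500^2 / (2*0.7400)
= 3.8025 / 1.4800
= 2.5693

2.5693


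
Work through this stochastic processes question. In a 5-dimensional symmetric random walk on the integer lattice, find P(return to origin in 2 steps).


P(return in 2 steps) = P(reverse first step) = 1/(2d)
= 1/10
= 0.1000

0.1000


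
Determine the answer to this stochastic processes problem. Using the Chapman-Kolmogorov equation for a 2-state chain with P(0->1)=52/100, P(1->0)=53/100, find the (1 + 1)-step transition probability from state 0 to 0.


P^2 = P^1 * P^1
Computing via matrix multiplication of the transition matrix.
Entry (0,0) of P^2 = 0.5060

0.5060


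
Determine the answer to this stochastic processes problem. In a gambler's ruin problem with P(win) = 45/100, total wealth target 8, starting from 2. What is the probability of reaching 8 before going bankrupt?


Gambler's ruin formula:
r = q/p = 0.5500/0.4500 = 1.2222
P(win) = (1 - r^i)/(1 - r^N)
= (1 - 1.2222^2)/(1 - 1.2222^8)
= 0.1241

0.1241


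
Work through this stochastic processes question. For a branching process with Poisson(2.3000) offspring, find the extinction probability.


Since mu = 2.3000 > 1, extinction prob q < 1.
Solve s = exp(mu*(s-1)) iteratively.
q = 0.1376

0.1376


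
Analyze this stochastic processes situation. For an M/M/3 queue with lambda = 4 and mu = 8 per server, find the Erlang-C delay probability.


a = lambda/mu = 0.5000
rho = a/c = 0.1667
Erlang-C formula applied:
C(c,a) = 0.0152

0.0152


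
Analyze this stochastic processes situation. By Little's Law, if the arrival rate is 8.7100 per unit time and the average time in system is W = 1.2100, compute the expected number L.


Little's Law: L = lambda * W
= 8.7100 * 1.2100
= 10.5391

10.5391


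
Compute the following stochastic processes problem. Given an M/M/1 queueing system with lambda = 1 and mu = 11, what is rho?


rho = lambda/mu
= 1/11
= 0.0909

0.0909


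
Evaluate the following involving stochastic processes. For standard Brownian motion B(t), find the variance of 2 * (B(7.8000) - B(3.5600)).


Var(alpha*(B(t)-B(s))) = alpha^2 * (t-s)
= 2^2 * (7.8000 - 3.5600)
= 4 * 4.2400
= 16.9600

16.9600


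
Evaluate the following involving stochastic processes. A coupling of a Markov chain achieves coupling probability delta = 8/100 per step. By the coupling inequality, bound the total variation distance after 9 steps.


TV distance bound <= (1-delta)^n
= (1 - 0.0800)^9
= 0.9200^9
= 0.4722

0.4722


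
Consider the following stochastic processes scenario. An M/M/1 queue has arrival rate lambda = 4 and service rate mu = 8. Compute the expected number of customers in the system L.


rho = 4/8 = 0.5000
L = rho/(1-rho)
= 0.5000/0.5000
= 1.0000

1.0000


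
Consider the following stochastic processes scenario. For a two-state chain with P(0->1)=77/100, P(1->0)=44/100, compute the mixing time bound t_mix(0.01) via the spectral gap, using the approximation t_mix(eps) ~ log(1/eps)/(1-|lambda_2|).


lambda_2 = |1 - p01 - p10| = |1 - 0.7700 - 0.4400| = 0.2100
t_mix ~ log(1/eps)/(1 - |lambda_2|)
= log(100)/(1 - 0.2100) = 4.6052/0.7900
= 5.8293

5.8293


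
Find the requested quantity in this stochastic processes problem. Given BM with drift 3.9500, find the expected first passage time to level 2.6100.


Expected first passage time = a/mu
= 2.6100/3.9500
= 0.6608

0.6608


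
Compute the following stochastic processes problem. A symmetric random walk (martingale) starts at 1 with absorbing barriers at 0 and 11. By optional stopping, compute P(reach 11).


By optional stopping theorem: E(M at tau) = M(0) = 1
P(hit 11)*11 + P(hit 0)*0 = 1
P(hit 11) = (1 - 0)/(11 - 0) = 1/11 = 0.0909

0.0909


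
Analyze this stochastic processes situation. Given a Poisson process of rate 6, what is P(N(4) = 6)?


P(N(t)=k) = (lambda*t)^k * exp(-lambda*t) / k!
lambda*t = 24
= 24^6 * exp(-24) / 6!
= 191102976 * 3.7751e-11 / 720
= 1.0020e-05

1.0020e-05


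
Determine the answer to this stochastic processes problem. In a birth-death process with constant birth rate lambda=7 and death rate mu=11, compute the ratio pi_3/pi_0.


For birth-death process, pi_n/pi_0 = (lambda/mu)^n
= (7/11)^3
= 0.2577

0.2577


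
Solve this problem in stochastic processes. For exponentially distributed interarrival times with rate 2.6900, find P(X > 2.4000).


P(X > t) = exp(-lambda * t)
= exp(-2.6900 * 2.4000)
= exp(-6.4560) = 0.0016

0.0016


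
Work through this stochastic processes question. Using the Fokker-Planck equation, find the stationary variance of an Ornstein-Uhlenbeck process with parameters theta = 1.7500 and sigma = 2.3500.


Stationary variance = sigma^2 / (2*theta)
= 2.3500^2 / (2*1.7500)
= 5.5225 / 3.5000
= 1.5779

1.5779


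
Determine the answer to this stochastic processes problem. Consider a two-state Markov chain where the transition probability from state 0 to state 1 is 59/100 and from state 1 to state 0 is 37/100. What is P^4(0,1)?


Computing P^4 by matrix multiplication.
P = [[0.4100, 0.5900], [0.3700, 0.6300]]
After raising P to the power 4:
P^4(0,1) = 0.6146

0.6146


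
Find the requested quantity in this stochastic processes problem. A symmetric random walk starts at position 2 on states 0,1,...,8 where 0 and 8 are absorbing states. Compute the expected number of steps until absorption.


For symmetric RW on 0,...,N with absorbing barriers, E(i) = i*(N-i)
E(2) = 2 * 6 = 12

12


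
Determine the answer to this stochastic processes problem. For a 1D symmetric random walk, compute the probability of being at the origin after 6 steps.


P(S(6) = 0) = C(6,3) / 4^3
= 20 / 64
= 0.3125

0.3125


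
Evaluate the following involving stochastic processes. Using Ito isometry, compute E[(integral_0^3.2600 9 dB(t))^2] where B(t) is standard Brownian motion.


By Ito isometry: E[(int f dB)^2] = int f^2 dt
= 9^2 * 3.2600
= 81 * 3.2600 = 264.0600

264.0600


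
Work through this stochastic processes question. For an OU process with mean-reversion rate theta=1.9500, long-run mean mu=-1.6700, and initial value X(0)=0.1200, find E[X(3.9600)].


E[X(t)] = mu + (X(0) - mu)*exp(-theta*t)
= -1.6700 + (0.1200 - -1.6700)*exp(-1.9500*3.9600)
= -1.6700 + 1.7900 * 4.4297e-04
= -1.6692

-1.6692


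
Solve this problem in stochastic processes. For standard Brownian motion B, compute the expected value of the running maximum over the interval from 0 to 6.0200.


E(max B(s)) = sqrt(2t/pi)
= sqrt(2*6.0200/pi)
= sqrt(3.8325)
= 1.9577

1.9577


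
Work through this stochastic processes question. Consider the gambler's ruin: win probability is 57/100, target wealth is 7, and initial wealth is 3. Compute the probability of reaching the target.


Gambler's ruin formula:
r = q/p = 0.4300/0.5700 = 0.7544
P(win) = (1 - r^i)/(1 - r^N)
= (1 - 0.7544^3)/(1 - 0.7544^7)
= 0.6628

0.6628


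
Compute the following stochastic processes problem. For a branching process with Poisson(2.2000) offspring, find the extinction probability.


Since mu = 2.2000 > 1, extinction prob q < 1.
Solve s = exp(mu*(s-1)) iteratively.
q = 0.1563

0.1563


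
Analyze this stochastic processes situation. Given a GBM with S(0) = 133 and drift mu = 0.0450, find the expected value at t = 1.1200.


E[S(t)] = S(0) * exp(mu * t)
= 133 * exp(0.0450 * 1.1200)
= 133 * 1.0517
= 139.8750

139.8750


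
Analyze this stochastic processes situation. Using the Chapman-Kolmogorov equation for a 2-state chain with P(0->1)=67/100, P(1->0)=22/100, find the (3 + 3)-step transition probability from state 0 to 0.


P^6 = P^3 * P^3
Computing via matrix multiplication of the transition matrix.
Entry (0,0) of P^6 = 0.2472

0.2472


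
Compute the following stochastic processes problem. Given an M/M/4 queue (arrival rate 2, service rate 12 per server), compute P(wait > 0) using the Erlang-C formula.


a = lambda/mu = 0.1667
rho = a/c = 0.0417
Erlang-C formula applied:
C(c,a) = 2.8398e-05

2.8398e-05


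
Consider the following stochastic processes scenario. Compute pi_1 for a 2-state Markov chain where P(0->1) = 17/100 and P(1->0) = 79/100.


Stationary distribution: pi_0 = p10/(p01+p10), pi_1 = p01/(p01+p10)
p01 = 0.1700, p10 = 0.7900
pi_1 = 0.1771

0.1771


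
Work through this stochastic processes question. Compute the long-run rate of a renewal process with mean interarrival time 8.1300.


Long-run renewal rate = 1/E(X)
= 1/8.1300
= 0.1230

0.1230


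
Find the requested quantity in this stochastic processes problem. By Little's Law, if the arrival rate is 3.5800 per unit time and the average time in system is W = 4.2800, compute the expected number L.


Little's Law: L = lambda * W
= 3.5800 * 4.2800
= 15.3224

15.3224


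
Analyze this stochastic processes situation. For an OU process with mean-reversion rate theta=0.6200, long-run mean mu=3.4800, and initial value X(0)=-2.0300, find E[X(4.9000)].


E[X(t)] = mu + (X(0) - mu)*exp(-theta*t)
= 3.4800 + (-2.0300 - 3.4800)*exp(-0.6200*4.9000)
= 3.4800 + -5.5100 * 0.0479
= 3.2159

3.2159
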